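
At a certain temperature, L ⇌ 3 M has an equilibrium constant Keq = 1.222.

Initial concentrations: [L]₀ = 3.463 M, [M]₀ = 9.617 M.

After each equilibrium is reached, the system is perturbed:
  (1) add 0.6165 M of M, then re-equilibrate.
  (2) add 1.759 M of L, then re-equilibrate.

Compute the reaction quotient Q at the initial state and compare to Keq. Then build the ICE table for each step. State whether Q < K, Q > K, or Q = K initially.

Q₀ = 256.8 vs Keq = 1.222 ⇒ Q>K, reverse
Step 1:
                  L         M
  init        3.463     9.617
  Δ           2.557    -7.672
  eq           6.02     1.945
  solve Keq expr → x = -2.557; check Q = 1.222
Then add 0.6165 M of M.
Step 2:
                  L         M
  init         6.02     2.561
  Δ          0.1985   -0.5954
  eq          6.219     1.966
  solve Keq expr → x = -0.1985; check Q = 1.222
Then add 1.759 M of L.
Step 3:
                  L         M
  init        7.978     1.966
  Δ        -0.05509    0.1653
  eq          7.923     2.131
  solve Keq expr → x = 0.05509; check Q = 1.222

Q₀ = 256.8; Q > K (proceeds reverse)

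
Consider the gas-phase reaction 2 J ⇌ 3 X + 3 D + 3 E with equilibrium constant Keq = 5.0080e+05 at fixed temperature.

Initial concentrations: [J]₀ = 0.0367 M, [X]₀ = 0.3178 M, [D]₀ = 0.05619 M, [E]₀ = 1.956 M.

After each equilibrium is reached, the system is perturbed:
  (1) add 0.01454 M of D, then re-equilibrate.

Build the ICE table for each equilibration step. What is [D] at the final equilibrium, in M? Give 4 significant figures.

Q₀ = 0.03164 vs Keq = 5.0080e+05 ⇒ Q<K, forward
Step 1:
                   J          X          D          E
  init        0.0367     0.3178    0.05619      1.956
  Δ         -0.03667      0.055      0.055      0.055
  eq      3.4009e-05     0.3728     0.1112      2.011
  solve Keq expr → x = 0.01833; check Q = 5.0080e+05
Then add 0.01454 M of D.
Step 2:
                   J          X          D          E
  init    3.4009e-05     0.3728     0.1257      2.011
  Δ       6.8774e-06 -1.0316e-05 -1.0316e-05 -1.0316e-05
  eq      4.0886e-05     0.3728     0.1257      2.011
  solve Keq expr → x = -3.4387e-06; check Q = 5.0080e+05

[D]_eq = 0.1257 M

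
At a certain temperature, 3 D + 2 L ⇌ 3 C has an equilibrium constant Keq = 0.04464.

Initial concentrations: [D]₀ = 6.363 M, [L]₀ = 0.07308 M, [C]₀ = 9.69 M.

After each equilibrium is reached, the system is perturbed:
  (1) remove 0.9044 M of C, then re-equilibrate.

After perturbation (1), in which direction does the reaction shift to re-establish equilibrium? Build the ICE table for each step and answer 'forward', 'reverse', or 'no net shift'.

Q₀ = 661.3 vs Keq = 0.04464 ⇒ Q>K, reverse
Step 1:
                  D         L         C
  Initial     6.363   0.07308      9.69
  Change      3.467     2.311    -3.467
  Equil        9.83     2.384     6.223
  solve Keq expr → x = -1.156; check Q = 0.04464
Then remove 0.9044 M of C.
Step 2:
                  D         L         C
  Initial      9.83     2.384     5.319
  Change    -0.3262   -0.2175    0.3262
  Equil       9.504     2.167     5.645
  solve Keq expr → x = 0.1087; check Q = 0.04464

Direction: forward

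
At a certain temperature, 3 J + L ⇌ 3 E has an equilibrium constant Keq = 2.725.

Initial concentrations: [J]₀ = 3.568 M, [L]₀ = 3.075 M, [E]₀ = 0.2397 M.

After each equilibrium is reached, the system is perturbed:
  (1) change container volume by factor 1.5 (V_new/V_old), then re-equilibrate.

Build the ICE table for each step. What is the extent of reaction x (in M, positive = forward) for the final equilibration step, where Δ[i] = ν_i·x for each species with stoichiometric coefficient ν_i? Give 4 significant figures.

Q₀ = 9.8602e-05 vs Keq = 2.725 ⇒ Q<K, forward
Step 1:
                  J         L         E
  init        3.568     3.075    0.2397
  Δ          -2.233   -0.7443     2.233
  eq          1.335     2.331     2.473
  solve Keq expr → x = 0.7443; check Q = 2.725
Then change container volume by factor 1.5 (V_new/V_old).
Step 2:
                  J         L         E
  init       0.8901     1.554     1.648
  Δ         0.07636   0.02545  -0.07636
  eq         0.9665     1.579     1.572
  solve Keq expr → x = -0.02545; check Q = 2.725

x = -0.02545 M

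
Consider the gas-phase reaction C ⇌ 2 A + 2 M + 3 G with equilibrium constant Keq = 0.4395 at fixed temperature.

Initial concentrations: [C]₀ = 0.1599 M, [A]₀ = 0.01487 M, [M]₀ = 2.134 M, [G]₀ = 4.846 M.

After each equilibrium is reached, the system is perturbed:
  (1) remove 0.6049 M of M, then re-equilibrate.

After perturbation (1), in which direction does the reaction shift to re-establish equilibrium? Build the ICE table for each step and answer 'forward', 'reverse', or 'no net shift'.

Q₀ = 0.7167 vs Keq = 0.4395 ⇒ Q>K, reverse
Step 1:
                    C           A           M           G
  init         0.1599     0.01487       2.134       4.846
  Δ          0.001567   -0.003134   -0.003134   -0.004701
  eq           0.1615     0.01174       2.131       4.841
  solve Keq expr → x = -0.001567; check Q = 0.4395
Then remove 0.6049 M of M.
Step 2:
                    C           A           M           G
  init         0.1615     0.01174       1.526       4.841
  Δ         -0.002229    0.004458    0.004458    0.006687
  eq           0.1592     0.01619        1.53       4.848
  solve Keq expr → x = 0.002229; check Q = 0.4395

Direction: forward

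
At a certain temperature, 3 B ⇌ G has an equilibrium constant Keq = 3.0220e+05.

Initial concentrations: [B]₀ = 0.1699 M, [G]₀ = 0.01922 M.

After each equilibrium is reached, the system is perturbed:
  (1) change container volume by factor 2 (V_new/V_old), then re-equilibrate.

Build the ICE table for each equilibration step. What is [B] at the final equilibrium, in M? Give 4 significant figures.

[B]_eq = 0.004933 M

Q₀ = 3.919 vs Keq = 3.0220e+05 ⇒ Q<K, forward
Step 1:
                   B          G
  init        0.1699    0.01922
  Δ          -0.1637    0.05455
  eq         0.00625    0.07377
  solve Keq expr → x = 0.05455; check Q = 3.0220e+05
Then change container volume by factor 2 (V_new/V_old).
Step 2:
                   B          G
  init      0.003125    0.03689
  Δ         0.001808 -6.0279e-04
  eq        0.004933    0.03628
  solve Keq expr → x = -6.0279e-04; check Q = 3.0220e+05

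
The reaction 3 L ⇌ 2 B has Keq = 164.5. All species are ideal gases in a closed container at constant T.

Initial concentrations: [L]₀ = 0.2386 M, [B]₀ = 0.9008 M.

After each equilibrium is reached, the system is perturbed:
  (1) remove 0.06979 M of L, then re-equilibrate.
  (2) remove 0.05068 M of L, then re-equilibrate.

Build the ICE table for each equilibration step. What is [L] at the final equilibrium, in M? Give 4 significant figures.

[L]_eq = 0.1662 M

Q₀ = 59.74 vs Keq = 164.5 ⇒ Q<K, forward
Step 1:
                  L         B
  init       0.2386    0.9008
  Δ        -0.06311   0.04207
  eq         0.1755    0.9429
  solve Keq expr → x = 0.02104; check Q = 164.5
Then remove 0.06979 M of L.
Step 2:
                  L         B
  init       0.1057    0.9429
  Δ         0.06442  -0.04295
  eq         0.1701    0.8999
  solve Keq expr → x = -0.02147; check Q = 164.5
Then remove 0.05068 M of L.
Step 3:
                  L         B
  init       0.1194    0.8999
  Δ         0.04673  -0.03115
  eq         0.1662    0.8688
  solve Keq expr → x = -0.01558; check Q = 164.5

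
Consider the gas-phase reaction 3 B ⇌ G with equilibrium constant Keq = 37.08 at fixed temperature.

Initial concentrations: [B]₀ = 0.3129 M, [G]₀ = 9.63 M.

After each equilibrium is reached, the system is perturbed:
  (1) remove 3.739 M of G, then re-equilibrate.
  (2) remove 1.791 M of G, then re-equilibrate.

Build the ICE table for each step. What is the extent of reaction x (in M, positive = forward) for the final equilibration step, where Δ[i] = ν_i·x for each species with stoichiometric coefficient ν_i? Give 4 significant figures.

Q₀ = 314.3 vs Keq = 37.08 ⇒ Q>K, reverse
Step 1:
                    B           G
  init         0.3129        9.63
  Δ            0.3227     -0.1076
  eq           0.6356       9.522
  solve Keq expr → x = -0.1076; check Q = 37.08
Then remove 3.739 M of G.
Step 2:
                    B           G
  init         0.6356       5.783
  Δ          -0.09634     0.03211
  eq           0.5393       5.816
  solve Keq expr → x = 0.03211; check Q = 37.08
Then remove 1.791 M of G.
Step 3:
                    B           G
  init         0.5393       4.025
  Δ          -0.06147     0.02049
  eq           0.4778       4.045
  solve Keq expr → x = 0.02049; check Q = 37.08

x = 0.02049 M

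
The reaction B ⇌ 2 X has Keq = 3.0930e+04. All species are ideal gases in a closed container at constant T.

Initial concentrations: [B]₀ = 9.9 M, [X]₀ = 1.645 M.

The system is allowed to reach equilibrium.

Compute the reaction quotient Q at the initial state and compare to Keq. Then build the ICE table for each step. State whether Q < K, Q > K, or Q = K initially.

Q₀ = 0.2733 vs Keq = 3.0930e+04 ⇒ Q<K, forward
Step 1:
                    B           X
  I               9.9       1.645
  C            -9.885       19.77
  E           0.01483       21.42
  solve Keq expr → x = 9.885; check Q = 3.0930e+04

Q₀ = 0.2733; Q < K (proceeds forward)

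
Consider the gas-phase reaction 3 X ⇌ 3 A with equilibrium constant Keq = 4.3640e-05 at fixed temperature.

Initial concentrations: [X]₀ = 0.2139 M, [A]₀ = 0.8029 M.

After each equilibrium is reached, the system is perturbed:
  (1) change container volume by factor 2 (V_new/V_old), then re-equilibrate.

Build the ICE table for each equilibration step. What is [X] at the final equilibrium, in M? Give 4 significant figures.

[X]_eq = 0.4911 M

Q₀ = 52.89 vs Keq = 4.3640e-05 ⇒ Q>K, reverse
Step 1:
                    X           A
  Initial      0.2139      0.8029
  Change       0.7683     -0.7683
  Equil        0.9822     0.03458
  solve Keq expr → x = -0.2561; check Q = 4.3640e-05
Then change container volume by factor 2 (V_new/V_old).
Step 2:
                    X           A
  Initial      0.4911     0.01729
  Change            0           0
  Equil        0.4911     0.01729
  solve Keq expr → x = 0; check Q = 4.3640e-05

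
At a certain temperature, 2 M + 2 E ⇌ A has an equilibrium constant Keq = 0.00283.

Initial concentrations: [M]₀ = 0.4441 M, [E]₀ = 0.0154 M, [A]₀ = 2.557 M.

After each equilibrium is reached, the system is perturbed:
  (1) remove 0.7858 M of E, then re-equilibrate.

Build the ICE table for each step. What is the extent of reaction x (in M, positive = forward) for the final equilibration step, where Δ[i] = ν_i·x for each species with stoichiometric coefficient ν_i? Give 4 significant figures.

Q₀ = 5.4667e+04 vs Keq = 0.00283 ⇒ Q>K, reverse
Step 1:
                  M         E         A
  Initial    0.4441    0.0154     2.557
  Change       3.73      3.73    -1.865
  Equil       4.174     3.746    0.6919
  solve Keq expr → x = -1.865; check Q = 0.00283
Then remove 0.7858 M of E.
Step 2:
                  M         E         A
  Initial     4.174      2.96    0.6919
  Change     0.2465    0.2465   -0.1232
  Equil       4.421     3.206    0.5686
  solve Keq expr → x = -0.1232; check Q = 0.00283

x = -0.1232 M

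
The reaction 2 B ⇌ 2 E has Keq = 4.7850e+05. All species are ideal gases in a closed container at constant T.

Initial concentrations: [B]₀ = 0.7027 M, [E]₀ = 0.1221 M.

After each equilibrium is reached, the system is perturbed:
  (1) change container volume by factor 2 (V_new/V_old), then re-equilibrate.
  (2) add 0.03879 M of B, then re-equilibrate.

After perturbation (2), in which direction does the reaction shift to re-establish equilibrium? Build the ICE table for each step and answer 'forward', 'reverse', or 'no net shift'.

Direction: forward

Q₀ = 0.03019 vs Keq = 4.7850e+05 ⇒ Q<K, forward
Step 1:
                  B         E
  Initial    0.7027    0.1221
  Change    -0.7015    0.7015
  Equil    0.001191    0.8236
  solve Keq expr → x = 0.3508; check Q = 4.7850e+05
Then change container volume by factor 2 (V_new/V_old).
Step 2:
                  B         E
  Initial 5.9532e-04    0.4118
  Change          0         0
  Equil   5.9532e-04    0.4118
  solve Keq expr → x = 0; check Q = 4.7850e+05
Then add 0.03879 M of B.
Step 3:
                  B         E
  Initial   0.03939    0.4118
  Change   -0.03873   0.03873
  Equil   6.5132e-04    0.4505
  solve Keq expr → x = 0.01937; check Q = 4.7850e+05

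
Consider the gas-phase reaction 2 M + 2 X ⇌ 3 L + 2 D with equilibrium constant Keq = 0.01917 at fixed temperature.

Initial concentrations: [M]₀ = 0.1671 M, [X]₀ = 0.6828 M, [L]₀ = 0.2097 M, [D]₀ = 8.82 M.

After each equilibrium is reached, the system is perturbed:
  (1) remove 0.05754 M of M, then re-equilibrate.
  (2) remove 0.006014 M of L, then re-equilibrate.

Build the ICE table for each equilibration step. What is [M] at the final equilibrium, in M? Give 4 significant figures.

[M]_eq = 0.2316 M

Q₀ = 55.11 vs Keq = 0.01917 ⇒ Q>K, reverse
Step 1:
                  M         X         L         D
  Initial    0.1671    0.6828    0.2097      8.82
  Change     0.1238    0.1238   -0.1856   -0.1238
  Equil      0.2909    0.8066   0.02407     8.696
  solve Keq expr → x = -0.06188; check Q = 0.01917
Then remove 0.05754 M of M.
Step 2:
                  M         X         L         D
  Initial    0.2333    0.8066   0.02407     8.696
  Change   0.002085  0.002085 -0.003127 -0.002085
  Equil      0.2354    0.8086   0.02095     8.694
  solve Keq expr → x = -0.001042; check Q = 0.01917
Then remove 0.006014 M of L.
Step 3:
                  M         X         L         D
  Initial    0.2354    0.8086   0.01493     8.694
  Change  -0.003811 -0.003811  0.005716  0.003811
  Equil      0.2316    0.8048   0.02065     8.698
  solve Keq expr → x = 0.001905; check Q = 0.01917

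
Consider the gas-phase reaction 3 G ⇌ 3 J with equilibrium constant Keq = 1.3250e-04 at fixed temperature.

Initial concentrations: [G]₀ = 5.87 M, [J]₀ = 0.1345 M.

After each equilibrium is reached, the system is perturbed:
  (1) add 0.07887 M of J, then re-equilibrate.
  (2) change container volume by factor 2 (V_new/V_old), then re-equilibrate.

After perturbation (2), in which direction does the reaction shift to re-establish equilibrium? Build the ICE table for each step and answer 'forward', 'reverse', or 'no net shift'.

Direction: no net shift

Q₀ = 1.2030e-05 vs Keq = 1.3250e-04 ⇒ Q<K, forward
Step 1:
                    G           J
  I              5.87      0.1345
  C           -0.1568      0.1568
  E             5.713      0.2913
  solve Keq expr → x = 0.05225; check Q = 1.3250e-04
Then add 0.07887 M of J.
Step 2:
                    G           J
  I             5.713      0.3701
  C           0.07504    -0.07504
  E             5.788      0.2951
  solve Keq expr → x = -0.02501; check Q = 1.3250e-04
Then change container volume by factor 2 (V_new/V_old).
Step 3:
                    G           J
  I             2.894      0.1475
  C                 0           0
  E             2.894      0.1475
  solve Keq expr → x = 0; check Q = 1.3250e-04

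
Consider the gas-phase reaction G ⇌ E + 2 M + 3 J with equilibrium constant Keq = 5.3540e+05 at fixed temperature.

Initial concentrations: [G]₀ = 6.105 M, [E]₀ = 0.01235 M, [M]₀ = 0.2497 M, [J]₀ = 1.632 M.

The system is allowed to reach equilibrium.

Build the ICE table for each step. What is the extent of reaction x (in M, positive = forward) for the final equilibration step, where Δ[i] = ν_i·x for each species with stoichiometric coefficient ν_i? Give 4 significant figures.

Q₀ = 5.4825e-04 vs Keq = 5.3540e+05 ⇒ Q<K, forward
Step 1:
                  G         E         M         J
  Initial     6.105   0.01235    0.2497     1.632
  Change     -4.262     4.262     8.525     12.79
  Equil       1.843     4.275     8.774     14.42
  solve Keq expr → x = 4.262; check Q = 5.3540e+05

x = 4.262 M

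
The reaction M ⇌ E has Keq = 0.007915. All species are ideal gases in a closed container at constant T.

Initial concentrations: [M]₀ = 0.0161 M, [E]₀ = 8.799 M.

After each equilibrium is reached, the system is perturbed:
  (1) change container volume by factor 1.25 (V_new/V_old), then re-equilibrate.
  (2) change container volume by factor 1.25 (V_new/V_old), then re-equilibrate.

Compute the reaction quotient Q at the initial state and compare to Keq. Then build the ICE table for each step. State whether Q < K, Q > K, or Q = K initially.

Q₀ = 546.5 vs Keq = 0.007915 ⇒ Q>K, reverse
Step 1:
                    M           E
  init         0.0161       8.799
  Δ              8.73       -8.73
  eq            8.746     0.06922
  solve Keq expr → x = -8.73; check Q = 0.007915
Then change container volume by factor 1.25 (V_new/V_old).
Step 2:
                    M           E
  init          6.997     0.05538
  Δ                 0           0
  eq            6.997     0.05538
  solve Keq expr → x = 0; check Q = 0.007915
Then change container volume by factor 1.25 (V_new/V_old).
Step 3:
                    M           E
  init          5.597      0.0443
  Δ                 0           0
  eq            5.597      0.0443
  solve Keq expr → x = 0; check Q = 0.007915

Q₀ = 546.5; Q > K (proceeds reverse)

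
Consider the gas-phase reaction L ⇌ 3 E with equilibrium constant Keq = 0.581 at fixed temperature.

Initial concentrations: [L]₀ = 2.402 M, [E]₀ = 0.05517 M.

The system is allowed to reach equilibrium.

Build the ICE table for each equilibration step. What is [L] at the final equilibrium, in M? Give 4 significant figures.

Q₀ = 6.9909e-05 vs Keq = 0.581 ⇒ Q<K, forward
Step 1:
                   L          E
  I            2.402    0.05517
  C          -0.3359      1.008
  E            2.066      1.063
  solve Keq expr → x = 0.3359; check Q = 0.581

[L]_eq = 2.066 M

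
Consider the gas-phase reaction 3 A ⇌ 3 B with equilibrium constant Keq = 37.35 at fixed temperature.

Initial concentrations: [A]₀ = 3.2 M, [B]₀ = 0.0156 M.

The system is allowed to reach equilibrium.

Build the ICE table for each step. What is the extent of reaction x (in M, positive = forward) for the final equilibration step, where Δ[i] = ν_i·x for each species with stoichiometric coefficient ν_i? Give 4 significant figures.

x = 0.8198 M

Q₀ = 1.1586e-07 vs Keq = 37.35 ⇒ Q<K, forward
Step 1:
                   A          B
  I              3.2     0.0156
  C            -2.46       2.46
  E           0.7405      2.475
  solve Keq expr → x = 0.8198; check Q = 37.35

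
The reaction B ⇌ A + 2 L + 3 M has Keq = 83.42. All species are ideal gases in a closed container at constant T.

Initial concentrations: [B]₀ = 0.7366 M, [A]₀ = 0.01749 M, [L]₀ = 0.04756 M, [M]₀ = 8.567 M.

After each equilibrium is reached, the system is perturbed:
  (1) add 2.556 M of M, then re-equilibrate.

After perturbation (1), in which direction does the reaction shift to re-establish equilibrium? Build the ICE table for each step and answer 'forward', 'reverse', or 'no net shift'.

Q₀ = 0.03377 vs Keq = 83.42 ⇒ Q<K, forward
Step 1:
                    B           A           L           M
  I            0.7366     0.01749     0.04756       8.567
  C           -0.2181      0.2181      0.4363      0.6544
  E            0.5185      0.2356      0.4838       9.221
  solve Keq expr → x = 0.2181; check Q = 83.42
Then add 2.556 M of M.
Step 2:
                    B           A           L           M
  I            0.5185      0.2356      0.4838       11.78
  C           0.04459    -0.04459    -0.08917     -0.1338
  E            0.5631       0.191      0.3947       11.64
  solve Keq expr → x = -0.04459; check Q = 83.42

Direction: reverse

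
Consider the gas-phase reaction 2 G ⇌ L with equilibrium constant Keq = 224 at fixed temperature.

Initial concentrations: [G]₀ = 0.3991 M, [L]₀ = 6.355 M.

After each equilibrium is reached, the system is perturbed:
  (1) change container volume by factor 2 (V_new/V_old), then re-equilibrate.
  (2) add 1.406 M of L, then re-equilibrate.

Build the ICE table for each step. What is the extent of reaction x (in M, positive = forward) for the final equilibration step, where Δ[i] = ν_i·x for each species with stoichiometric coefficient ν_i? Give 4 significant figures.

x = -0.01182 M

Q₀ = 39.9 vs Keq = 224 ⇒ Q<K, forward
Step 1:
                   G          L
  I           0.3991      6.355
  C          -0.2292     0.1146
  E           0.1699       6.47
  solve Keq expr → x = 0.1146; check Q = 224
Then change container volume by factor 2 (V_new/V_old).
Step 2:
                   G          L
  I          0.08497      3.235
  C          0.03487   -0.01744
  E           0.1198      3.217
  solve Keq expr → x = -0.01744; check Q = 224
Then add 1.406 M of L.
Step 3:
                   G          L
  I           0.1198      4.623
  C          0.02364   -0.01182
  E           0.1435      4.612
  solve Keq expr → x = -0.01182; check Q = 224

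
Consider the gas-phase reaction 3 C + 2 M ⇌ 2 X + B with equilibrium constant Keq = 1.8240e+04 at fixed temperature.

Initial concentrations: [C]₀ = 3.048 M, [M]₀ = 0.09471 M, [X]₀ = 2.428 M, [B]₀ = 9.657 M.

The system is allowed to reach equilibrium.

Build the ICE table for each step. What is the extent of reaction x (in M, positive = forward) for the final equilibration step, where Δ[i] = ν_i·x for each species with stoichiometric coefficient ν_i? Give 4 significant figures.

Q₀ = 224.1 vs Keq = 1.8240e+04 ⇒ Q<K, forward
Step 1:
                   C          M          X          B
  I            3.048    0.09471      2.428      9.657
  C          -0.1247   -0.08312    0.08312    0.04156
  E            2.923    0.01159      2.511      9.699
  solve Keq expr → x = 0.04156; check Q = 1.8240e+04

x = 0.04156 M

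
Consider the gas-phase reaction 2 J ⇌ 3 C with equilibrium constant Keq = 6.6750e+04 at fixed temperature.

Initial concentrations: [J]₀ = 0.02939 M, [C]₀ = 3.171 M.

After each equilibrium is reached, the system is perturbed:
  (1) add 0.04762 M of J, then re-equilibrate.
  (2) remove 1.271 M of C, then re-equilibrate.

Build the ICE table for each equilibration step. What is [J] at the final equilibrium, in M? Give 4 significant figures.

[J]_eq = 0.01094 M

Q₀ = 3.6914e+04 vs Keq = 6.6750e+04 ⇒ Q<K, forward
Step 1:
                   J          C
  Initial    0.02939      3.171
  Change   -0.007419    0.01113
  Equil      0.02197      3.182
  solve Keq expr → x = 0.003709; check Q = 6.6750e+04
Then add 0.04762 M of J.
Step 2:
                   J          C
  Initial    0.06959      3.182
  Change    -0.04689    0.07033
  Equil       0.0227      3.252
  solve Keq expr → x = 0.02344; check Q = 6.6750e+04
Then remove 1.271 M of C.
Step 3:
                   J          C
  Initial     0.0227      1.981
  Change    -0.01176    0.01764
  Equil      0.01094      1.999
  solve Keq expr → x = 0.005882; check Q = 6.6750e+04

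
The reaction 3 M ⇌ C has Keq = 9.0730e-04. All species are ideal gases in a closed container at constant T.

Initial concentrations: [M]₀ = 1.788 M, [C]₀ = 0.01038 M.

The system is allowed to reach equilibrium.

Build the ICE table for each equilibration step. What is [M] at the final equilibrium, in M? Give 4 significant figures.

[M]_eq = 1.803 M

Q₀ = 0.001816 vs Keq = 9.0730e-04 ⇒ Q>K, reverse
Step 1:
                  M         C
  Initial     1.788   0.01038
  Change    0.01518 -0.005061
  Equil       1.803  0.005319
  solve Keq expr → x = -0.005061; check Q = 9.0730e-04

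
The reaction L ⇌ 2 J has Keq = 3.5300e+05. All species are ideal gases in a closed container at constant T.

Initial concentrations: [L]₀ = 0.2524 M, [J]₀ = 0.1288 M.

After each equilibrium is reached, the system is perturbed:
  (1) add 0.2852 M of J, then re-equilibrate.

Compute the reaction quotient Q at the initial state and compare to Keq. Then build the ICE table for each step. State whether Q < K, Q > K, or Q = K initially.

Q₀ = 0.06573; Q < K (proceeds forward)

Q₀ = 0.06573 vs Keq = 3.5300e+05 ⇒ Q<K, forward
Step 1:
                    L           J
  I            0.2524      0.1288
  C           -0.2524      0.5048
  E        1.1372e-06      0.6336
  solve Keq expr → x = 0.2524; check Q = 3.5300e+05
Then add 0.2852 M of J.
Step 2:
                    L           J
  I        1.1372e-06      0.9188
  C        1.2542e-06 -2.5084e-06
  E        2.3915e-06      0.9188
  solve Keq expr → x = -1.2542e-06; check Q = 3.5300e+05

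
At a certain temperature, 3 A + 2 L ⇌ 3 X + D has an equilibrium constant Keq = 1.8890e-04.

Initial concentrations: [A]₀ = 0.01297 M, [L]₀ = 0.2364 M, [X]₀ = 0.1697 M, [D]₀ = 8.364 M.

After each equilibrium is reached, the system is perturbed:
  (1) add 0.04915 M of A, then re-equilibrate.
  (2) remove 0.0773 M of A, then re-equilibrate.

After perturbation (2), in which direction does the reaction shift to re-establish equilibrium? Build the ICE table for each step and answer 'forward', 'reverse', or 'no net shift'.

Q₀ = 3.3523e+05 vs Keq = 1.8890e-04 ⇒ Q>K, reverse
Step 1:
                   A          L          X          D
  I          0.01297     0.2364     0.1697      8.364
  C           0.1672     0.1115    -0.1672   -0.05573
  E           0.1801     0.3479   0.002524      8.308
  solve Keq expr → x = -0.05573; check Q = 1.8890e-04
Then add 0.04915 M of A.
Step 2:
                   A          L          X          D
  I           0.2293     0.3479   0.002524      8.308
  C       -6.7642e-04 -4.5094e-04 6.7642e-04 2.2547e-04
  E           0.2286     0.3474   0.003201      8.309
  solve Keq expr → x = 2.2547e-04; check Q = 1.8890e-04
Then remove 0.0773 M of A.
Step 3:
                   A          L          X          D
  I           0.1513     0.3474   0.003201      8.309
  C         0.001064 7.0957e-04  -0.001064 -3.5478e-04
  E           0.1524     0.3481   0.002136      8.308
  solve Keq expr → x = -3.5478e-04; check Q = 1.8890e-04

Direction: reverse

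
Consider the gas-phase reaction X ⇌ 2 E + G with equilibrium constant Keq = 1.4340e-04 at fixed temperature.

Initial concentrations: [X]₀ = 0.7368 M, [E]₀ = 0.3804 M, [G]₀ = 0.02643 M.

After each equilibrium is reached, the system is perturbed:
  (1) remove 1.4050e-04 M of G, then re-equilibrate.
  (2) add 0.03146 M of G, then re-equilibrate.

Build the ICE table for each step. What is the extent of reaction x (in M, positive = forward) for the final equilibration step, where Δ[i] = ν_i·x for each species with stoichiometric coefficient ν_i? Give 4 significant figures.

Q₀ = 0.005191 vs Keq = 1.4340e-04 ⇒ Q>K, reverse
Step 1:
                   X          E          G
  I           0.7368     0.3804    0.02643
  C          0.02542   -0.05085   -0.02542
  E           0.7622     0.3296   0.001006
  solve Keq expr → x = -0.02542; check Q = 1.4340e-04
Then remove 1.4050e-04 M of G.
Step 2:
                   X          E          G
  I           0.7622     0.3296 8.6592e-04
  C       -1.3863e-04 2.7725e-04 1.3863e-04
  E           0.7621     0.3298   0.001005
  solve Keq expr → x = 1.3863e-04; check Q = 1.4340e-04
Then add 0.03146 M of G.
Step 3:
                   X          E          G
  I           0.7621     0.3298    0.03246
  C          0.03088   -0.06176   -0.03088
  E            0.793     0.2681   0.001582
  solve Keq expr → x = -0.03088; check Q = 1.4340e-04

x = -0.03088 M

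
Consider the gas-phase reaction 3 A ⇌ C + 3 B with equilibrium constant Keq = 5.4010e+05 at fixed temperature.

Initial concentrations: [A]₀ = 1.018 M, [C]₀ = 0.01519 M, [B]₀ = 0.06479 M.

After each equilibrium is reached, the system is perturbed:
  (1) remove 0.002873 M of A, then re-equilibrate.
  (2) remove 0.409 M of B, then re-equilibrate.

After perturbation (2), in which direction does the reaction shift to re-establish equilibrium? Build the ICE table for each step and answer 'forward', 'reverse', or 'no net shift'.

Direction: forward

Q₀ = 3.9160e-06 vs Keq = 5.4010e+05 ⇒ Q<K, forward
Step 1:
                  A         C         B
  init        1.018   0.01519   0.06479
  Δ          -1.009    0.3362     1.009
  eq       0.009302    0.3514     1.073
  solve Keq expr → x = 0.3362; check Q = 5.4010e+05
Then remove 0.002873 M of A.
Step 2:
                  A         C         B
  init     0.006429    0.3514     1.073
  Δ         0.00284 -9.4668e-04  -0.00284
  eq       0.009269    0.3505     1.071
  solve Keq expr → x = -9.4668e-04; check Q = 5.4010e+05
Then remove 0.409 M of B.
Step 3:
                  A         C         B
  init     0.009269    0.3505    0.6616
  Δ       -0.003504  0.001168  0.003504
  eq       0.005765    0.3516    0.6652
  solve Keq expr → x = 0.001168; check Q = 5.4010e+05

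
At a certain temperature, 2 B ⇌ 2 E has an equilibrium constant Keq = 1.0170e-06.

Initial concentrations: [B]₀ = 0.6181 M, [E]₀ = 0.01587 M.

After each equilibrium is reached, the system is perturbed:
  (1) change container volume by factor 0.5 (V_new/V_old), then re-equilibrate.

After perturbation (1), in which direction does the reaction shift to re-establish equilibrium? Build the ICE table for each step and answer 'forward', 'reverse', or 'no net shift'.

Q₀ = 6.5923e-04 vs Keq = 1.0170e-06 ⇒ Q>K, reverse
Step 1:
                   B          E
  I           0.6181    0.01587
  C          0.01523   -0.01523
  E           0.6333 6.3869e-04
  solve Keq expr → x = -0.007616; check Q = 1.0170e-06
Then change container volume by factor 0.5 (V_new/V_old).
Step 2:
                   B          E
  I            1.267   0.001277
  C                0          0
  E            1.267   0.001277
  solve Keq expr → x = 0; check Q = 1.0170e-06

Direction: no net shift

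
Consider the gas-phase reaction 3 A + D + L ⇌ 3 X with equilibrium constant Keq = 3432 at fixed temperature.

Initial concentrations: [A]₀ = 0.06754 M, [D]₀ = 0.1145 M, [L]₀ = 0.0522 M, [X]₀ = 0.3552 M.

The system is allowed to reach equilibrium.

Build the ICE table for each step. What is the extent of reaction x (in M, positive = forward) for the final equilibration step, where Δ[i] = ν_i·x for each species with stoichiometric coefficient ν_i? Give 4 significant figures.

x = -0.01236 M

Q₀ = 2.4337e+04 vs Keq = 3432 ⇒ Q>K, reverse
Step 1:
                    A           D           L           X
  init        0.06754      0.1145      0.0522      0.3552
  Δ           0.03708     0.01236     0.01236    -0.03708
  eq           0.1046      0.1269     0.06456      0.3181
  solve Keq expr → x = -0.01236; check Q = 3432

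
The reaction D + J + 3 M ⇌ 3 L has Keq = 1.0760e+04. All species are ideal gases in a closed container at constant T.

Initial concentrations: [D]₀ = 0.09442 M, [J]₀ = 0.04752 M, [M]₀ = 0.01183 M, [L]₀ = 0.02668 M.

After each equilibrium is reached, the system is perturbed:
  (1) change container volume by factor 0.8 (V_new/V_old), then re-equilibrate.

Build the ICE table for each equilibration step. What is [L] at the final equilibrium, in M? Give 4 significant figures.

[L]_eq = 0.03881 M

Q₀ = 2557 vs Keq = 1.0760e+04 ⇒ Q<K, forward
Step 1:
                   D          J          M          L
  Initial    0.09442    0.04752    0.01183    0.02668
  Change   -0.001151  -0.001151  -0.003453   0.003453
  Equil      0.09327    0.04637   0.008377    0.03013
  solve Keq expr → x = 0.001151; check Q = 1.0760e+04
Then change container volume by factor 0.8 (V_new/V_old).
Step 2:
                   D          J          M          L
  Initial     0.1166    0.05796    0.01047    0.03767
  Change  -3.8100e-04 -3.8100e-04  -0.001143   0.001143
  Equil       0.1162    0.05758   0.009329    0.03881
  solve Keq expr → x = 3.8100e-04; check Q = 1.0760e+04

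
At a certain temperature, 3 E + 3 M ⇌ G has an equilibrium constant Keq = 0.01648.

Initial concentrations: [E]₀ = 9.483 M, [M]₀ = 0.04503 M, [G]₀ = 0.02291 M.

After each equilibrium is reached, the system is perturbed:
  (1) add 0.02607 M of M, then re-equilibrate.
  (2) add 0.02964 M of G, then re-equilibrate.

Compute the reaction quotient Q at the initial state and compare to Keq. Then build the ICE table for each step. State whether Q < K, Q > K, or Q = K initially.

Q₀ = 0.2942; Q > K (proceeds reverse)

Q₀ = 0.2942 vs Keq = 0.01648 ⇒ Q>K, reverse
Step 1:
                  E         M         G
  I           9.483   0.04503   0.02291
  C         0.04127   0.04127  -0.01376
  E           9.524    0.0863  0.009152
  solve Keq expr → x = -0.01376; check Q = 0.01648
Then add 0.02607 M of M.
Step 2:
                  E         M         G
  I           9.524    0.1124  0.009152
  C        -0.01357  -0.01357  0.004523
  E           9.511    0.0988   0.01368
  solve Keq expr → x = 0.004523; check Q = 0.01648
Then add 0.02964 M of G.
Step 3:
                  E         M         G
  I           9.511    0.0988   0.04332
  C         0.03255   0.03255  -0.01085
  E           9.543    0.1314   0.03246
  solve Keq expr → x = -0.01085; check Q = 0.01648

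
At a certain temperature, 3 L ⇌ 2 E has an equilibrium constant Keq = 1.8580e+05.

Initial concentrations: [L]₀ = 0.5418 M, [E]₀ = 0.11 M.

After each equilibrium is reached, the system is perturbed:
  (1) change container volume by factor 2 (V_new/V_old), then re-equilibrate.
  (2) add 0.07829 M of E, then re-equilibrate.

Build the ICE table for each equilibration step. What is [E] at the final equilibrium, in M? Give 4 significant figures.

[E]_eq = 0.3086 M

Q₀ = 0.07608 vs Keq = 1.8580e+05 ⇒ Q<K, forward
Step 1:
                  L         E
  init       0.5418      0.11
  Δ         -0.5313    0.3542
  eq        0.01051    0.4642
  solve Keq expr → x = 0.1771; check Q = 1.8580e+05
Then change container volume by factor 2 (V_new/V_old).
Step 2:
                  L         E
  init     0.005253    0.2321
  Δ        0.001348 -8.9887e-04
  eq       0.006601    0.2312
  solve Keq expr → x = -4.4944e-04; check Q = 1.8580e+05
Then add 0.07829 M of E.
Step 3:
                  L         E
  init     0.006601    0.3095
  Δ        0.001401 -9.3377e-04
  eq       0.008002    0.3086
  solve Keq expr → x = -4.6689e-04; check Q = 1.8580e+05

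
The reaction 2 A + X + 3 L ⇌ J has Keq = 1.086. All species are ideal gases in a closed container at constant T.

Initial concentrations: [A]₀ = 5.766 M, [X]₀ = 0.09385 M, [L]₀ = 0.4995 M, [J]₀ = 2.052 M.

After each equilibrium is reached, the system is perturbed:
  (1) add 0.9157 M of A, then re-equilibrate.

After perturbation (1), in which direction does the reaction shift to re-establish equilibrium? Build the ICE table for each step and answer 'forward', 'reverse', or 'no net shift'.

Q₀ = 5.277 vs Keq = 1.086 ⇒ Q>K, reverse
Step 1:
                   A          X          L          J
  Initial      5.766    0.09385     0.4995      2.052
  Change      0.1289    0.06447     0.1934   -0.06447
  Equil        5.895     0.1583     0.6929      1.988
  solve Keq expr → x = -0.06447; check Q = 1.086
Then add 0.9157 M of A.
Step 2:
                   A          X          L          J
  Initial      6.811     0.1583     0.6929      1.988
  Change    -0.02739    -0.0137   -0.04109     0.0137
  Equil        6.783     0.1446     0.6518      2.001
  solve Keq expr → x = 0.0137; check Q = 1.086

Direction: forward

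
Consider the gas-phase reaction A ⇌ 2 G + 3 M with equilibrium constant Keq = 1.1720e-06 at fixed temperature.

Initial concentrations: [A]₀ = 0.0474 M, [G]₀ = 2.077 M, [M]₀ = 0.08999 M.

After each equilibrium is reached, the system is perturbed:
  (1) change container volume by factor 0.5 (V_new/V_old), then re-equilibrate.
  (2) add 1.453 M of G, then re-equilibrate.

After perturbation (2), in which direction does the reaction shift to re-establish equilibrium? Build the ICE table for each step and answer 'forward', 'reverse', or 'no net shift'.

Q₀ = 0.06633 vs Keq = 1.1720e-06 ⇒ Q>K, reverse
Step 1:
                    A           G           M
  Initial      0.0474       2.077     0.08999
  Change      0.02906    -0.05813    -0.08719
  Equil       0.07646       2.019    0.002801
  solve Keq expr → x = -0.02906; check Q = 1.1720e-06
Then change container volume by factor 0.5 (V_new/V_old).
Step 2:
                    A           G           M
  Initial      0.1529       4.038    0.005603
  Change     0.001124   -0.002249   -0.003373
  Equil        0.1541       4.035     0.00223
  solve Keq expr → x = -0.001124; check Q = 1.1720e-06
Then add 1.453 M of G.
Step 3:
                    A           G           M
  Initial      0.1541       5.488     0.00223
  Change   1.3758e-04 -2.7515e-04 -4.1273e-04
  Equil        0.1542       5.488    0.001817
  solve Keq expr → x = -1.3758e-04; check Q = 1.1720e-06

Direction: reverse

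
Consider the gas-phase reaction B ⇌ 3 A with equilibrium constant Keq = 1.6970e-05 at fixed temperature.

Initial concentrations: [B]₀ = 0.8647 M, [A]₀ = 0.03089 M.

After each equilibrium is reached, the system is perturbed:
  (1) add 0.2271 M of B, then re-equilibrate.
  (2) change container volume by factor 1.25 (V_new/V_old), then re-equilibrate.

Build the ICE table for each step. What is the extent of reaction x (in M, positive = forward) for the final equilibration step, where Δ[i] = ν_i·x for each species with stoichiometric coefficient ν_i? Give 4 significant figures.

Q₀ = 3.4087e-05 vs Keq = 1.6970e-05 ⇒ Q>K, reverse
Step 1:
                    B           A
  I            0.8647     0.03089
  C          0.002129   -0.006388
  E            0.8668      0.0245
  solve Keq expr → x = -0.002129; check Q = 1.6970e-05
Then add 0.2271 M of B.
Step 2:
                    B           A
  I             1.094      0.0245
  C       -6.5694e-04    0.001971
  E             1.093     0.02647
  solve Keq expr → x = 6.5694e-04; check Q = 1.6970e-05
Then change container volume by factor 1.25 (V_new/V_old).
Step 3:
                    B           A
  I            0.8746     0.02118
  C         -0.001129    0.003386
  E            0.8735     0.02456
  solve Keq expr → x = 0.001129; check Q = 1.6970e-05

x = 0.001129 M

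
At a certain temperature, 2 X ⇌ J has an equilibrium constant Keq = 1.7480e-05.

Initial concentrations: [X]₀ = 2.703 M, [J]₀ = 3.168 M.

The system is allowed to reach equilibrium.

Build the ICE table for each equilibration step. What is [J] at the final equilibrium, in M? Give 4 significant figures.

Q₀ = 0.4336 vs Keq = 1.7480e-05 ⇒ Q>K, reverse
Step 1:
                   X          J
  init         2.703      3.168
  Δ            6.333     -3.167
  eq           9.036   0.001427
  solve Keq expr → x = -3.167; check Q = 1.7480e-05

[J]_eq = 0.001427 M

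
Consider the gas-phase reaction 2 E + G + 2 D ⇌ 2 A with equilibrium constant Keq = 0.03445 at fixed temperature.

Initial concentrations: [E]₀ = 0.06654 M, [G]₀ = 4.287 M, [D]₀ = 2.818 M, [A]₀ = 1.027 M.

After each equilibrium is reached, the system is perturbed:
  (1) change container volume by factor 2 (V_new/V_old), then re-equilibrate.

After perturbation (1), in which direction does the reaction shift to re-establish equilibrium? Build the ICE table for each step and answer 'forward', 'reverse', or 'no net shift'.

Direction: reverse

Q₀ = 6.997 vs Keq = 0.03445 ⇒ Q>K, reverse
Step 1:
                    E           G           D           A
  Initial     0.06654       4.287       2.818       1.027
  Change       0.4148      0.2074      0.4148     -0.4148
  Equil        0.4813       4.494       3.233      0.6122
  solve Keq expr → x = -0.2074; check Q = 0.03445
Then change container volume by factor 2 (V_new/V_old).
Step 2:
                    E           G           D           A
  Initial      0.2407       2.247       1.616      0.3061
  Change       0.1259     0.06297      0.1259     -0.1259
  Equil        0.3666        2.31       1.742      0.1802
  solve Keq expr → x = -0.06297; check Q = 0.03445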